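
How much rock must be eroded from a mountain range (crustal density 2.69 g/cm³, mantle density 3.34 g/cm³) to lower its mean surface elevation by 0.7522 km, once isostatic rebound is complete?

3.87 km

Net drop Δ = e − u = e − e ρ_c/ρ_m = e (ρ_m − ρ_c)/ρ_m.
e = Δ ρ_m/(ρ_m − ρ_c) = 0.7522 km × 3.34/0.65 = 3.87 km.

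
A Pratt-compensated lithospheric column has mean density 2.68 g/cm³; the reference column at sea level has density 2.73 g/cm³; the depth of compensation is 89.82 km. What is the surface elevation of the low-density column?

1.68 km

ρ_ref D = ρ (D + h) → h = D (ρ_ref − ρ)/ρ.
h = 89.82 km × (2.73 − 2.68)/2.68 = 1.68 km.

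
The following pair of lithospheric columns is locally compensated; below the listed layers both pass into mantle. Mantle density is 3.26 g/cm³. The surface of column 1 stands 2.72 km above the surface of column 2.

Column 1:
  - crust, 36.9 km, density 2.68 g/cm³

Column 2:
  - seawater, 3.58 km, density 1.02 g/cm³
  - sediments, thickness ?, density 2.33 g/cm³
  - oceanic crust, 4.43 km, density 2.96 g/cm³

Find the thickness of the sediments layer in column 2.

3.43 km

Take the compensation level at the base of the deeper column (depth z_c below the surface of column 1) and equate Σ ρ_i t_i down to z_c; mantle fills any gap and the z_c terms cancel.
Column 1: 36.9×2.68 + (z_c − 36.9)×3.26
Column 2: 2.72×0 + 3.58×1.02 + x×2.33 + 4.43×2.96 + (z_c − 2.72 − 8.01 − x)×3.26
The z_c×3.26 term appears on both sides and cancels. Collect the known terms of each column as K = Σ(ρt)_known − 3.26 × (depth of known layers): K_1 = 98.892 − 3.26×36.9 = −21.402; K_2 = 16.7644 − 3.26×(2.72 + 8.01) = −18.2154.
Balance: K_1 = K_2 − x×(3.26 − 2.33), so x = (K_2 − K_1)/(3.26 − 2.33) = 3.1866/0.93 = 3.43 km.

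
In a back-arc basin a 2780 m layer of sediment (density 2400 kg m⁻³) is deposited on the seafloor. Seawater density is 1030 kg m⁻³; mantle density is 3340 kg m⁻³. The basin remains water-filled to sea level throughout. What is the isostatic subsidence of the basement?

1650 m

Submarine loading: the sediment displaces seawater, and the subsidence is in turn flooded, so s (ρ_m − ρ_w) = t (ρ_sed − ρ_w).
s = 2780 m × (2400 − 1030) / (3340 − 1030) = 1650 m.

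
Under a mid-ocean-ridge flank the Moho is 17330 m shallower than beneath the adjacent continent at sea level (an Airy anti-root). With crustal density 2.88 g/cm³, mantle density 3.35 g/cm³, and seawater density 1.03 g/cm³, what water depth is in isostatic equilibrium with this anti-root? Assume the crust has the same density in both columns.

4400 m

Replacing a thickness d of crust by seawater at the top must be balanced by replacing crust with mantle at the base: d (ρ_c − ρ_w) = a (ρ_m − ρ_c).
d = a (ρ_m − ρ_c)/(ρ_c − ρ_w) = 17330 m × 0.47/1.85 = 4400 m.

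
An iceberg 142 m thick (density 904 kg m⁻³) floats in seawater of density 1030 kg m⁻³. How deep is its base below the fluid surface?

125 m

Draft d = t ρ_obj/ρ_fluid = 142 m × 904/1030 = 125 m.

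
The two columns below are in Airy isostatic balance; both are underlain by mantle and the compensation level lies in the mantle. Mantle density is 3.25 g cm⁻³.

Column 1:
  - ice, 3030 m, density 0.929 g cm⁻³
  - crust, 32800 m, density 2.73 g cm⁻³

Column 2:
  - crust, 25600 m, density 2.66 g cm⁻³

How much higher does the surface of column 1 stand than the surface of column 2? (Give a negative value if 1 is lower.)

2760 m

For any compensation level in the mantle, the mantle terms cancel and isostasy reduces to e = (Σt_1 − Σt_2) − (Σ(ρt)_1 − Σ(ρt)_2) / ρ_m.
Σt_1 = 35830 m; Σt_2 = 25600 m; Σ(ρt)_1 = 92358.87; Σ(ρt)_2 = 68096 (in m·g cm⁻³).
e = (35830 − 25600) − (92358.87 − 68096) / 3.25 = 2760 m.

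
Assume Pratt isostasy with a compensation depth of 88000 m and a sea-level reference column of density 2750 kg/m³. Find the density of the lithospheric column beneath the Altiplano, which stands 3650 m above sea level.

2640 kg/m³

Pratt balance: ρ_ref D = ρ (D + h).
ρ = ρ_ref D/(D + h) = 2750 × 88000 m/(88000 m + 3650 m) = 2640 kg/m³.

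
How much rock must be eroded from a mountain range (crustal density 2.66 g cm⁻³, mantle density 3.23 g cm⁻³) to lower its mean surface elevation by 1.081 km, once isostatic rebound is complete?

6.13 km

Net drop Δ = e − u = e − e ρ_c/ρ_m = e (ρ_m − ρ_c)/ρ_m.
e = Δ ρ_m/(ρ_m − ρ_c) = 1.081 km × 3.23/0.57 = 6.13 km.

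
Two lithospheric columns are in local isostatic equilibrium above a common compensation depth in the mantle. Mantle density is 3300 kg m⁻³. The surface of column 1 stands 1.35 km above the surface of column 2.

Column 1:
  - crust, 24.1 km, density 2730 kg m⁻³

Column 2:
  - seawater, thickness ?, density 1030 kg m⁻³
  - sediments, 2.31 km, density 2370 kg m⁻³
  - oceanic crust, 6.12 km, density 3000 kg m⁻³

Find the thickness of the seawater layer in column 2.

Take the compensation level at the base of the deeper column (depth z_c below the surface of column 1) and equate Σ ρ_i t_i down to z_c; mantle fills any gap and the z_c terms cancel.
Column 1: 24.1×2730 + (z_c − 24.1)×3300
Column 2: 1.35×0 + x×1030 + 2.31×2370 + 6.12×3000 + (z_c − 1.35 − 8.43 − x)×3300
The z_c×3300 term appears on both sides and cancels. Collect the known terms of each column as K = Σ(ρt)_known − 3300 × (depth of known layers): K_1 = 65793 − 3300×24.1 = −13737; K_2 = 23834.7 − 3300×(1.35 + 8.43) = −8439.3.
Balance: K_1 = K_2 − x×(3300 − 1030), so x = (K_2 − K_1)/(3300 − 1030) = 5297.7/2270 = 2.33 km.

2.33 km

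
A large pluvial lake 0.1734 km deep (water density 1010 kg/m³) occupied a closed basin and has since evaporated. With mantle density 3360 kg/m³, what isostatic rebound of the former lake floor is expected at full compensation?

0.0521 km

u = d ρ_w/ρ_m = 0.1734 km × 1010/3360 = 0.0521 km.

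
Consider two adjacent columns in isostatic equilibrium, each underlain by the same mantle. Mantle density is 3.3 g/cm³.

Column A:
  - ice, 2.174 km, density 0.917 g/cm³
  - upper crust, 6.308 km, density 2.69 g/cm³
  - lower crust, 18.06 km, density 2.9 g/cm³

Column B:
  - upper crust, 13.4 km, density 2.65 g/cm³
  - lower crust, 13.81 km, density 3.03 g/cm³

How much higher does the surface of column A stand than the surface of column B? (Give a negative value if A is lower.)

For any compensation level in the mantle, the mantle terms cancel and isostasy reduces to e = (Σt_A − Σt_B) − (Σ(ρt)_A − Σ(ρt)_B) / ρ_m.
Σt_A = 26.542 km; Σt_B = 27.21 km; Σ(ρt)_A = 71.336078; Σ(ρt)_B = 77.3543 (in km·g/cm³).
e = (26.542 − 27.21) − (71.336078 − 77.3543) / 3.3 = 1.16 km.

1.16 km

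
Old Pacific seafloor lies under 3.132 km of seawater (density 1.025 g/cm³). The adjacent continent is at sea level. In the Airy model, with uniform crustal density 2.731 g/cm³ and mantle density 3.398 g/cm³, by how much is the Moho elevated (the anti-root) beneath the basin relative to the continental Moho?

By Archimedes' principle applied to the lithosphere: replacing crust with seawater at the top is compensated by replacing crust with mantle at the base: d (ρ_c − ρ_w) = a (ρ_m − ρ_c).
a = d (ρ_c − ρ_w)/(ρ_m − ρ_c) = 3.132 km × 1.706/0.667 = 8.01 km.

8.01 km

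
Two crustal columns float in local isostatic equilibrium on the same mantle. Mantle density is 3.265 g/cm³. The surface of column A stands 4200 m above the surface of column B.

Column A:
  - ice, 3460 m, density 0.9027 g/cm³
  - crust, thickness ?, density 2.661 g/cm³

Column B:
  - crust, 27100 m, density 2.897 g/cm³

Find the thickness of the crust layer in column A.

Take the compensation level at the base of the deeper column (depth z_c below the surface of column A) and equate Σ ρ_i t_i down to z_c; mantle fills any gap and the z_c terms cancel.
Column A: 3460×0.9027 + x×2.661 + (z_c − 3460 − x)×3.265
Column B: 4200×0 + 27100×2.897 + (z_c − 4200 − 27100)×3.265
The z_c×3.265 term appears on both sides and cancels. Collect the known terms of each column as K = Σ(ρt)_known − 3.265 × (depth of known layers): K_A = 3123.342 − 3.265×3460 = −8173.558; K_B = 78508.7 − 3.265×(4200 + 27100) = −23685.8.
Balance: K_A − x×(3.265 − 2.661) = K_B, so x = (K_A − K_B)/(3.265 − 2.661) = 15512.2/0.604 = 25700 m.

25700 m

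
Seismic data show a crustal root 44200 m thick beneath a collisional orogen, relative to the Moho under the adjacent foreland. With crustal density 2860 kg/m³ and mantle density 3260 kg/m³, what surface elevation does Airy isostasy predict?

6180 m

In Airy isostatic equilibrium: ρ_c h = (ρ_m − ρ_c) r.
h = r (ρ_m − ρ_c) / ρ_c = 44200 m × (3260 − 2860) / 2860 = 6180 m.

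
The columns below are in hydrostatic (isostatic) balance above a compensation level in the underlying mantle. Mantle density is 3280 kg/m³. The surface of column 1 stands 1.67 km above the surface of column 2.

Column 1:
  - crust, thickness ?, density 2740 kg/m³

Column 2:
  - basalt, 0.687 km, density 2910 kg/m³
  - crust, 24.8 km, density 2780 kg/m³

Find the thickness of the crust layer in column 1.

33.6 km

Take the compensation level at the base of the deeper column (depth z_c below the surface of column 1) and equate Σ ρ_i t_i down to z_c; mantle fills any gap and the z_c terms cancel.
Column 1: x×2740 + (z_c − 0 − x)×3280
Column 2: 1.67×0 + 0.687×2910 + 24.8×2780 + (z_c − 1.67 − 25.487)×3280
The z_c×3280 term appears on both sides and cancels. Collect the known terms of each column as K = Σ(ρt)_known − 3280 × (depth of known layers): K_1 = 0 − 3280×0 = 0; K_2 = 70943.17 − 3280×(1.67 + 25.487) = −18131.79.
Balance: K_1 − x×(3280 − 2740) = K_2, so x = (K_1 − K_2)/(3280 − 2740) = 18131.8/540 = 33.6 km.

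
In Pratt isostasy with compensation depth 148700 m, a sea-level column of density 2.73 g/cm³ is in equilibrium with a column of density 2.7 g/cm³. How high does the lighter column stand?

ρ_ref D = ρ (D + h) → h = D (ρ_ref − ρ)/ρ.
h = 148700 m × (2.73 − 2.7)/2.7 = 1650 m.

1650 m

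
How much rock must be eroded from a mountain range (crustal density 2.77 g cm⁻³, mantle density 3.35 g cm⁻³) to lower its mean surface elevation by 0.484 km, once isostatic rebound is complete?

2.8 km

Net drop Δ = e − u = e − e ρ_c/ρ_m = e (ρ_m − ρ_c)/ρ_m.
e = Δ ρ_m/(ρ_m − ρ_c) = 0.484 km × 3.35/0.58 = 2.8 km.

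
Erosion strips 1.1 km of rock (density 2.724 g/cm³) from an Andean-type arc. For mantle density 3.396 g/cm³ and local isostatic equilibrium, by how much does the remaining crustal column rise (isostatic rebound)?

Unloading: uplift u = e ρ_c/ρ_m = 1.1 km × 2.724/3.396 = 0.882 km.

0.882 km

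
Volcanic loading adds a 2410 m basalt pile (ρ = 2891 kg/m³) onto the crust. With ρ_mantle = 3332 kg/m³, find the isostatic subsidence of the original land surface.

Subaerial loading: s = t ρ_load / ρ_m.
s = 2410 m × 2891/3332 = 2090 m.

2090 m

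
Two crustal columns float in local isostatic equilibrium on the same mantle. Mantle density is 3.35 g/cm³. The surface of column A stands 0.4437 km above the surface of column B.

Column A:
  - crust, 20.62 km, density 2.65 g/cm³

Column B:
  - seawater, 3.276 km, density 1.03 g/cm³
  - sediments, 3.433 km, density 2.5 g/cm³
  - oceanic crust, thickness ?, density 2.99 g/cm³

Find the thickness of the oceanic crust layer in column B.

6.75 km

Take the compensation level at the base of the deeper column (depth z_c below the surface of column A) and equate Σ ρ_i t_i down to z_c; mantle fills any gap and the z_c terms cancel.
Column A: 20.62×2.65 + (z_c − 20.62)×3.35
Column B: 0.4437×0 + 3.276×1.03 + 3.433×2.5 + x×2.99 + (z_c − 0.4437 − 6.709 − x)×3.35
The z_c×3.35 term appears on both sides and cancels. Collect the known terms of each column as K = Σ(ρt)_known − 3.35 × (depth of known layers): K_A = 54.643 − 3.35×20.62 = −14.434; K_B = 11.95678 − 3.35×(0.4437 + 6.709) = −12.004765.
Balance: K_A = K_B − x×(3.35 − 2.99), so x = (K_B − K_A)/(3.35 − 2.99) = 2.42923/0.36 = 6.75 km.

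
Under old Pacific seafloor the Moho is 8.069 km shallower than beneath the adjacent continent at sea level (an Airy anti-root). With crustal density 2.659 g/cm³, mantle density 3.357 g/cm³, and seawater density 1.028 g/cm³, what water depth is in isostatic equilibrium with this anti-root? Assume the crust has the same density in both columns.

Replacing a thickness d of crust by seawater at the top must be balanced by replacing crust with mantle at the base: d (ρ_c − ρ_w) = a (ρ_m − ρ_c).
d = a (ρ_m − ρ_c)/(ρ_c − ρ_w) = 8.069 km × 0.698/1.631 = 3.45 km.

3.45 km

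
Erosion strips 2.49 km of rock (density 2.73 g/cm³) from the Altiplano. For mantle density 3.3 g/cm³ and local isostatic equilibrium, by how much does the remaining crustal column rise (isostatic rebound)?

2.06 km

Unloading: uplift u = e ρ_c/ρ_m = 2.49 km × 2.73/3.3 = 2.06 km.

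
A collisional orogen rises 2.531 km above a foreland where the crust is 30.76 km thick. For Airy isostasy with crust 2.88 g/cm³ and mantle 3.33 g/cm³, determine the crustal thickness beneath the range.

Root depth r = h ρ_c / (ρ_m − ρ_c) = 2.531 km × 2.88 / 0.45 = 16.2 km.
Total thickness = T + h + r = 30.76 km + 2.531 km + 16.2 km = 49.5 km.

49.5 km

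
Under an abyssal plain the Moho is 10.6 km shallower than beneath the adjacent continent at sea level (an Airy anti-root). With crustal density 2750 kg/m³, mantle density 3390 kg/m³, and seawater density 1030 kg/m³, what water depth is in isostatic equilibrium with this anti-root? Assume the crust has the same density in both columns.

Replacing a thickness d of crust by seawater at the top must be balanced by replacing crust with mantle at the base: d (ρ_c − ρ_w) = a (ρ_m − ρ_c).
d = a (ρ_m − ρ_c)/(ρ_c − ρ_w) = 10.6 km × 640/1720 = 3.94 km.

3.94 km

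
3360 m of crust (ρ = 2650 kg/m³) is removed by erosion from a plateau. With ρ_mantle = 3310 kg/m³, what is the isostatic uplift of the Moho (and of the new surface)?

Unloading: uplift u = e ρ_c/ρ_m = 3360 m × 2650/3310 = 2690 m.

2690 m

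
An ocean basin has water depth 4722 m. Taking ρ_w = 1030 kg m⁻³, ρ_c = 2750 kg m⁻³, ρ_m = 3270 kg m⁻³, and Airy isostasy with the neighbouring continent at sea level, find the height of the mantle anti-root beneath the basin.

Isostatic balance requires: replacing crust with seawater at the top is compensated by replacing crust with mantle at the base: d (ρ_c − ρ_w) = a (ρ_m − ρ_c).
a = d (ρ_c − ρ_w)/(ρ_m − ρ_c) = 4722 m × 1720/520 = 15600 m.

15600 m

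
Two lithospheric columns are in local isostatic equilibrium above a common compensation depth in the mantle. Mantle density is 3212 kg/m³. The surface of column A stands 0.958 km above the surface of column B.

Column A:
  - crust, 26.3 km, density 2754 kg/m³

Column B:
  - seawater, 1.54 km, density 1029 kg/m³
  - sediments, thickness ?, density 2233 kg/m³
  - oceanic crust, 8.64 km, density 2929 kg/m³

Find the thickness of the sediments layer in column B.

3.23 km

Take the compensation level at the base of the deeper column (depth z_c below the surface of column A) and equate Σ ρ_i t_i down to z_c; mantle fills any gap and the z_c terms cancel.
Column A: 26.3×2754 + (z_c − 26.3)×3212
Column B: 0.958×0 + 1.54×1029 + x×2233 + 8.64×2929 + (z_c − 0.958 − 10.18 − x)×3212
The z_c×3212 term appears on both sides and cancels. Collect the known terms of each column as K = Σ(ρt)_known − 3212 × (depth of known layers): K_A = 72430.2 − 3212×26.3 = −12045.4; K_B = 26891.22 − 3212×(0.958 + 10.18) = −8884.036.
Balance: K_A = K_B − x×(3212 − 2233), so x = (K_B − K_A)/(3212 − 2233) = 3161.36/979 = 3.23 km.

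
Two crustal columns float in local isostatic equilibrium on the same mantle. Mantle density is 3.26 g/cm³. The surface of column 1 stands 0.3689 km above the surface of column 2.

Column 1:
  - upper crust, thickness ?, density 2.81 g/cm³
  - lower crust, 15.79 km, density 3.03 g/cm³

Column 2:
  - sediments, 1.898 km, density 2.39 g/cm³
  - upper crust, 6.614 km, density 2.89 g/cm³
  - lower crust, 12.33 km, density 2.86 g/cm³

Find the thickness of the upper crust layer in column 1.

Take the compensation level at the base of the deeper column (depth z_c below the surface of column 1) and equate Σ ρ_i t_i down to z_c; mantle fills any gap and the z_c terms cancel.
Column 1: x×2.81 + 15.79×3.03 + (z_c − 15.79 − x)×3.26
Column 2: 0.3689×0 + 1.898×2.39 + 6.614×2.89 + 12.33×2.86 + (z_c − 0.3689 − 20.842)×3.26
The z_c×3.26 term appears on both sides and cancels. Collect the known terms of each column as K = Σ(ρt)_known − 3.26 × (depth of known layers): K_1 = 47.8437 − 3.26×15.79 = −3.6317; K_2 = 58.91448 − 3.26×(0.3689 + 20.842) = −10.233054.
Balance: K_1 − x×(3.26 − 2.81) = K_2, so x = (K_1 − K_2)/(3.26 − 2.81) = 6.60135/0.45 = 14.7 km.

14.7 km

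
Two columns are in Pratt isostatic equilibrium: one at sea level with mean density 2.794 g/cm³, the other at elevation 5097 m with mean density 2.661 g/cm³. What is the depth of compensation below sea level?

102000 m

ρ_ref D = ρ (D + h) → D (ρ_ref − ρ) = ρ h.
D = ρ h/(ρ_ref − ρ) = 2.661 × 5097 m/(2.794 − 2.661) = 102000 m.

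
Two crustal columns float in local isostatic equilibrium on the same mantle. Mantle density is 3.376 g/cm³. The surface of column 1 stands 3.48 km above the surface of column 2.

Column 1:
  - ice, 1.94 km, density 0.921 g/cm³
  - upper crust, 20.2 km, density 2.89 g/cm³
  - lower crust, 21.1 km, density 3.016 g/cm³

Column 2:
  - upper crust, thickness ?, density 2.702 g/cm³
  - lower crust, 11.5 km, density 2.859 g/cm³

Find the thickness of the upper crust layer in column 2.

Take the compensation level at the base of the deeper column (depth z_c below the surface of column 1) and equate Σ ρ_i t_i down to z_c; mantle fills any gap and the z_c terms cancel.
Column 1: 1.94×0.921 + 20.2×2.89 + 21.1×3.016 + (z_c − 43.24)×3.376
Column 2: 3.48×0 + x×2.702 + 11.5×2.859 + (z_c − 3.48 − 11.5 − x)×3.376
The z_c×3.376 term appears on both sides and cancels. Collect the known terms of each column as K = Σ(ρt)_known − 3.376 × (depth of known layers): K_1 = 123.80234 − 3.376×43.24 = −22.1759; K_2 = 32.8785 − 3.376×(3.48 + 11.5) = −17.69398.
Balance: K_1 = K_2 − x×(3.376 − 2.702), so x = (K_2 − K_1)/(3.376 − 2.702) = 4.48192/0.674 = 6.65 km.

6.65 km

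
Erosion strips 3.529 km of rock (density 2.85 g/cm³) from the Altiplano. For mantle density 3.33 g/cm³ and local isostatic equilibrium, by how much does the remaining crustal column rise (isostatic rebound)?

Unloading: uplift u = e ρ_c/ρ_m = 3.529 km × 2.85/3.33 = 3.02 km.

3.02 km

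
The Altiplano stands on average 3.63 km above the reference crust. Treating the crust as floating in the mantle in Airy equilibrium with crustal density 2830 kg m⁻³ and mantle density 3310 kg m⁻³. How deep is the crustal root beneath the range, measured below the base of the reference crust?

By Archimedes' principle applied to the lithosphere: the weight of the topography is balanced by the buoyancy of the root, ρ_c h = (ρ_m − ρ_c) r.
r = h · ρ_c / (ρ_m − ρ_c) = 3.63 km × 2830 / (3310 − 2830) = 21.4 km.

21.4 km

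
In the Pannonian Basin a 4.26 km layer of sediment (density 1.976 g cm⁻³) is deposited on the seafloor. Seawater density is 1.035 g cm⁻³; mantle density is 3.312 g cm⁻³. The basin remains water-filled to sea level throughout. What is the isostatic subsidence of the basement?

1.76 km

Submarine loading: the sediment displaces seawater, and the subsidence is in turn flooded, so s (ρ_m − ρ_w) = t (ρ_sed − ρ_w).
s = 4.26 km × (1.976 − 1.035) / (3.312 − 1.035) = 1.76 km.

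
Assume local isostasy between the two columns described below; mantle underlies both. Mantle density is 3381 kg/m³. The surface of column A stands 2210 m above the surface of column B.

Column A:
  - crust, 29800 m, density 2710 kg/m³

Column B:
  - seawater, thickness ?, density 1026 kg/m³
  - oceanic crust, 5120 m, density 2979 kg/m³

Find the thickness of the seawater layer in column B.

Take the compensation level at the base of the deeper column (depth z_c below the surface of column A) and equate Σ ρ_i t_i down to z_c; mantle fills any gap and the z_c terms cancel.
Column A: 29800×2710 + (z_c − 29800)×3381
Column B: 2210×0 + x×1026 + 5120×2979 + (z_c − 2210 − 5120 − x)×3381
The z_c×3381 term appears on both sides and cancels. Collect the known terms of each column as K = Σ(ρt)_known − 3381 × (depth of known layers): K_A = 80758000 − 3381×29800 = −19995800; K_B = 15252480 − 3381×(2210 + 5120) = −9530250.
Balance: K_A = K_B − x×(3381 − 1026), so x = (K_B − K_A)/(3381 − 1026) = 10465600/2355 = 4440 m.

4440 m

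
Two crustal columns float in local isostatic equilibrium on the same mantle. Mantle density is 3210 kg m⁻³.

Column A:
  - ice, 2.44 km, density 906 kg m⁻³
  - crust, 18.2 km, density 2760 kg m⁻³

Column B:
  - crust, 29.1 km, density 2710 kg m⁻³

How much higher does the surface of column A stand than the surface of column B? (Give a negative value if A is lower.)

For any compensation level in the mantle, the mantle terms cancel and isostasy reduces to e = (Σt_A − Σt_B) − (Σ(ρt)_A − Σ(ρt)_B) / ρ_m.
Σt_A = 20.64 km; Σt_B = 29.1 km; Σ(ρt)_A = 52442.64; Σ(ρt)_B = 78861 (in km·kg m⁻³).
e = (20.64 − 29.1) − (52442.64 − 78861) / 3210 = −0.23 km.

−0.23 km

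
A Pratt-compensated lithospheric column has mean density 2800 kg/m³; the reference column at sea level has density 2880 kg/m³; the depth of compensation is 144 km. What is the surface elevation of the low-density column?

4.11 km

ρ_ref D = ρ (D + h) → h = D (ρ_ref − ρ)/ρ.
h = 144 km × (2880 − 2800)/2800 = 4.11 km.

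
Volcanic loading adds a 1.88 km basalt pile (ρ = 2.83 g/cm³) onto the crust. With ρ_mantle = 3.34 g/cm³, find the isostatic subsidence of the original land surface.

Subaerial loading: s = t ρ_load / ρ_m.
s = 1.88 km × 2.83/3.34 = 1.59 km.

1.59 km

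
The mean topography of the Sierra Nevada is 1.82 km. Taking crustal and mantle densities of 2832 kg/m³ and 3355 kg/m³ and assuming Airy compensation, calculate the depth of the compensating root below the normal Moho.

9.86 km

For local isostatic compensation: the weight of the topography is balanced by the buoyancy of the root, ρ_c h = (ρ_m − ρ_c) r.
r = h · ρ_c / (ρ_m − ρ_c) = 1.82 km × 2832 / (3355 − 2832) = 9.86 km.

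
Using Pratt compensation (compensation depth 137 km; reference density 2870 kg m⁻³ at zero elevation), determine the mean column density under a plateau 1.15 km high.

2850 kg m⁻³

Pratt balance: ρ_ref D = ρ (D + h).
ρ = ρ_ref D/(D + h) = 2870 × 137 km/(137 km + 1.15 km) = 2850 kg m⁻³.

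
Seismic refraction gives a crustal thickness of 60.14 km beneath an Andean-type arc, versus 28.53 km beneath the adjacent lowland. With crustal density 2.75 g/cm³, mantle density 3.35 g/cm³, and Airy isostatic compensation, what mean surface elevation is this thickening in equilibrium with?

5.66 km

Excess crust Δ = 60.14 km − 28.53 km = 31.61 km, split between elevation h and root r with h + r = Δ.
Airy balance ρ_c h = (ρ_m − ρ_c) r gives r = h ρ_c/(ρ_m − ρ_c), so h (1 + ρ_c/(ρ_m − ρ_c)) = Δ, i.e. h = Δ (ρ_m − ρ_c)/ρ_m.
h = 31.61 km × 0.6/3.35 = 5.66 km.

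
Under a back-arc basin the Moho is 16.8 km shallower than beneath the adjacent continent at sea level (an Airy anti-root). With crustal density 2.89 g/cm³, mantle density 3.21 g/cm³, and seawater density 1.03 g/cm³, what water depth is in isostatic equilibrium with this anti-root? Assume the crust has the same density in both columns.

Replacing a thickness d of crust by seawater at the top must be balanced by replacing crust with mantle at the base: d (ρ_c − ρ_w) = a (ρ_m − ρ_c).
d = a (ρ_m − ρ_c)/(ρ_c − ρ_w) = 16.8 km × 0.32/1.86 = 2.89 km.

2.89 km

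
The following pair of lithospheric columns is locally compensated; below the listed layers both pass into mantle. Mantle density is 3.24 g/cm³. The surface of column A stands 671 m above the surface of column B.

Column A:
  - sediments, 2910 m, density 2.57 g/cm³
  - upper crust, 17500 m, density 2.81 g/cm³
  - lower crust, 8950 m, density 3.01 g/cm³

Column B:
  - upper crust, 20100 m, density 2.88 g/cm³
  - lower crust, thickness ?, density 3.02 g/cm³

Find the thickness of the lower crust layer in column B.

Take the compensation level at the base of the deeper column (depth z_c below the surface of column A) and equate Σ ρ_i t_i down to z_c; mantle fills any gap and the z_c terms cancel.
Column A: 2910×2.57 + 17500×2.81 + 8950×3.01 + (z_c − 29360)×3.24
Column B: 671×0 + 20100×2.88 + x×3.02 + (z_c − 671 − 20100 − x)×3.24
The z_c×3.24 term appears on both sides and cancels. Collect the known terms of each column as K = Σ(ρt)_known − 3.24 × (depth of known layers): K_A = 83593.2 − 3.24×29360 = −11533.2; K_B = 57888 − 3.24×(671 + 20100) = −9410.04.
Balance: K_A = K_B − x×(3.24 − 3.02), so x = (K_B − K_A)/(3.24 − 3.02) = 2123.16/0.22 = 9650 m.

9650 m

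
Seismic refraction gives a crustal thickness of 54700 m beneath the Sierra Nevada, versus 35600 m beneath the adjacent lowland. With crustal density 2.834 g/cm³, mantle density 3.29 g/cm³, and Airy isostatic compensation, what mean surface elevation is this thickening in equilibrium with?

2650 m

Excess crust Δ = 54700 m − 35600 m = 19100 m, split between elevation h and root r with h + r = Δ.
Airy balance ρ_c h = (ρ_m − ρ_c) r gives r = h ρ_c/(ρ_m − ρ_c), so h (1 + ρ_c/(ρ_m − ρ_c)) = Δ, i.e. h = Δ (ρ_m − ρ_c)/ρ_m.
h = 19100 m × 0.456/3.29 = 2650 m.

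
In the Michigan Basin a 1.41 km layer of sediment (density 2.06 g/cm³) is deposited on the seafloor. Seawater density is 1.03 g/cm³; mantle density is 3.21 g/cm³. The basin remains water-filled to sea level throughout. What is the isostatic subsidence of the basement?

0.666 km

Submarine loading: the sediment displaces seawater, and the subsidence is in turn flooded, so s (ρ_m − ρ_w) = t (ρ_sed − ρ_w).
s = 1.41 km × (2.06 − 1.03) / (3.21 − 1.03) = 0.666 km.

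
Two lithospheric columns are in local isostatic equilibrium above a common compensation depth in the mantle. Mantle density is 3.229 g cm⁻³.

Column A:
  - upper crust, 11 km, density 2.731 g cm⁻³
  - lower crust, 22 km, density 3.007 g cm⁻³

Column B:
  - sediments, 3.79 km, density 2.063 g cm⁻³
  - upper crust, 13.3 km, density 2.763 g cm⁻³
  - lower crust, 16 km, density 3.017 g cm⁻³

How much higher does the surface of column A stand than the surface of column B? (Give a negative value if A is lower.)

−1.13 km

For any compensation level in the mantle, the mantle terms cancel and isostasy reduces to e = (Σt_A − Σt_B) − (Σ(ρt)_A − Σ(ρt)_B) / ρ_m.
Σt_A = 33 km; Σt_B = 33.09 km; Σ(ρt)_A = 96.195; Σ(ρt)_B = 92.83867 (in km·g cm⁻³).
e = (33 − 33.09) − (96.195 − 92.83867) / 3.229 = −1.13 km.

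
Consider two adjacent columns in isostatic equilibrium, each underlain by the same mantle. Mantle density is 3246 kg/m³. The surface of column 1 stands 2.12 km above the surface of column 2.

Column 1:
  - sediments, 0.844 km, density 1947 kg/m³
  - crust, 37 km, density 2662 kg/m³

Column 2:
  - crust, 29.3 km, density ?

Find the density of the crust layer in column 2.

2710 kg/m³

Take the compensation level at the base of the deeper column (depth z_c below the surface of column 1) and equate Σ ρ_i t_i down to z_c; mantle fills any gap and the z_c terms cancel.
Column 1: 0.844×1947 + 37×2662 + (z_c − 37.844)×3246
Column 2: 2.12×0 + 29.3×ρ + (z_c − 2.12 − 29.3)×3246
The z_c×3246 term appears on both sides and cancels. Collect the known terms of each column as K = Σ(ρt)_known − 3246 × (depth of known layers): K_1 = 100137.268 − 3246×37.844 = −22704.356; K_2 = 0 − 3246×(2.12 + 29.3) = −101989.32.
Balance: K_1 = K_2 + 29.3×ρ, so ρ = (K_1 − K_2)/29.3 = 79285/29.3 = 2710 kg/m³.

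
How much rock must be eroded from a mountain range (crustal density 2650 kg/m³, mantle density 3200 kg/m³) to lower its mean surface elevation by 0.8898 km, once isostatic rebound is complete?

Net drop Δ = e − u = e − e ρ_c/ρ_m = e (ρ_m − ρ_c)/ρ_m.
e = Δ ρ_m/(ρ_m − ρ_c) = 0.8898 km × 3200/550 = 5.18 km.

5.18 km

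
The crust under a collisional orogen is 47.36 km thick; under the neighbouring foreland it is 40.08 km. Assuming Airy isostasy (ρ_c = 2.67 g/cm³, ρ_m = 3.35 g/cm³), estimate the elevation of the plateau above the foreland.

Excess crust Δ = 47.36 km − 40.08 km = 7.28 km, split between elevation h and root r with h + r = Δ.
Airy balance ρ_c h = (ρ_m − ρ_c) r gives r = h ρ_c/(ρ_m − ρ_c), so h (1 + ρ_c/(ρ_m − ρ_c)) = Δ, i.e. h = Δ (ρ_m − ρ_c)/ρ_m.
h = 7.28 km × 0.68/3.35 = 1.48 km.

1.48 km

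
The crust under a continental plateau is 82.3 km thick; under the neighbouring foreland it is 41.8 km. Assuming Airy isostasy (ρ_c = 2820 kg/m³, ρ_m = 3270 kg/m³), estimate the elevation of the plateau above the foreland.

Excess crust Δ = 82.3 km − 41.8 km = 40.5 km, split between elevation h and root r with h + r = Δ.
Airy balance ρ_c h = (ρ_m − ρ_c) r gives r = h ρ_c/(ρ_m − ρ_c), so h (1 + ρ_c/(ρ_m − ρ_c)) = Δ, i.e. h = Δ (ρ_m − ρ_c)/ρ_m.
h = 40.5 km × 450/3270 = 5.57 km.

5.57 km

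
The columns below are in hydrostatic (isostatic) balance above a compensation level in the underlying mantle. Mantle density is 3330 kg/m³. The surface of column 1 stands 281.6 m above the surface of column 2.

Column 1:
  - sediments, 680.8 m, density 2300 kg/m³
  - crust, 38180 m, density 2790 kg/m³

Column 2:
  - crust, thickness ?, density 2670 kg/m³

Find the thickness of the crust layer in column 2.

30900 m

Take the compensation level at the base of the deeper column (depth z_c below the surface of column 1) and equate Σ ρ_i t_i down to z_c; mantle fills any gap and the z_c terms cancel.
Column 1: 680.8×2300 + 38180×2790 + (z_c − 38860.8)×3330
Column 2: 281.6×0 + x×2670 + (z_c − 281.6 − 0 − x)×3330
The z_c×3330 term appears on both sides and cancels. Collect the known terms of each column as K = Σ(ρt)_known − 3330 × (depth of known layers): K_1 = 108088040 − 3330×38860.8 = −21318424; K_2 = 0 − 3330×(281.6 + 0) = −937728.
Balance: K_1 = K_2 − x×(3330 − 2670), so x = (K_2 − K_1)/(3330 − 2670) = 20380700/660 = 30900 m.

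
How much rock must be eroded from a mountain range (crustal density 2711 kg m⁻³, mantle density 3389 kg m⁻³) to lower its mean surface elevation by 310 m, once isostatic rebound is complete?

Net drop Δ = e − u = e − e ρ_c/ρ_m = e (ρ_m − ρ_c)/ρ_m.
e = Δ ρ_m/(ρ_m − ρ_c) = 310 m × 3389/678 = 1550 m.

1550 m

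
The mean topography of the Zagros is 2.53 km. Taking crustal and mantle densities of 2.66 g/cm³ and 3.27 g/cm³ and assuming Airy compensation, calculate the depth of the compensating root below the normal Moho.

11 km

In Airy isostatic equilibrium: the weight of the topography is balanced by the buoyancy of the root, ρ_c h = (ρ_m − ρ_c) r.
r = h · ρ_c / (ρ_m − ρ_c) = 2.53 km × 2.66 / (3.27 − 2.66) = 11 km.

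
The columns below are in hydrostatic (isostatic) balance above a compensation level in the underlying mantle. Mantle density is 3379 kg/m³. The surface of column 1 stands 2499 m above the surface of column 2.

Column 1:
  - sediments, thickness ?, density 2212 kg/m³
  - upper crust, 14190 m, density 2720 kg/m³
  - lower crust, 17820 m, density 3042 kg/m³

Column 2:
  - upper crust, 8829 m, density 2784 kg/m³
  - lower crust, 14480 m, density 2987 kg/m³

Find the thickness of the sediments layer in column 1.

3440 m

Take the compensation level at the base of the deeper column (depth z_c below the surface of column 1) and equate Σ ρ_i t_i down to z_c; mantle fills any gap and the z_c terms cancel.
Column 1: x×2212 + 14190×2720 + 17820×3042 + (z_c − 32010 − x)×3379
Column 2: 2499×0 + 8829×2784 + 14480×2987 + (z_c − 2499 − 23309)×3379
The z_c×3379 term appears on both sides and cancels. Collect the known terms of each column as K = Σ(ρt)_known − 3379 × (depth of known layers): K_1 = 92805240 − 3379×32010 = −15356550; K_2 = 67831696 − 3379×(2499 + 23309) = −19373536.
Balance: K_1 − x×(3379 − 2212) = K_2, so x = (K_1 − K_2)/(3379 − 2212) = 4016990/1167 = 3440 m.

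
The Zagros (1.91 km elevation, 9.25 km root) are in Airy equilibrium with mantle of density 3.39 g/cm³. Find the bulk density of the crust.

ρ_c h = (ρ_m − ρ_c) r → ρ_c (h + r) = ρ_m r → ρ_c = ρ_m r / (h + r).
ρ_c = 3.39 × 9.25 km / (1.91 km + 9.25 km) = 2.81 g/cm³.

2.81 g/cm³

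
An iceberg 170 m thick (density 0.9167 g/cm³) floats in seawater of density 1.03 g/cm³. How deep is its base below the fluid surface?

151 m

Draft d = t ρ_obj/ρ_fluid = 170 m × 0.9167/1.03 = 151 m.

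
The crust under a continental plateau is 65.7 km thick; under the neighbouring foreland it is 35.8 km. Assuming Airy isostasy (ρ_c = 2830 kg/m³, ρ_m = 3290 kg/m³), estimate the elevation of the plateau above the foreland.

Excess crust Δ = 65.7 km − 35.8 km = 29.9 km, split between elevation h and root r with h + r = Δ.
Airy balance ρ_c h = (ρ_m − ρ_c) r gives r = h ρ_c/(ρ_m − ρ_c), so h (1 + ρ_c/(ρ_m − ρ_c)) = Δ, i.e. h = Δ (ρ_m − ρ_c)/ρ_m.
h = 29.9 km × 460/3290 = 4.18 km.

4.18 km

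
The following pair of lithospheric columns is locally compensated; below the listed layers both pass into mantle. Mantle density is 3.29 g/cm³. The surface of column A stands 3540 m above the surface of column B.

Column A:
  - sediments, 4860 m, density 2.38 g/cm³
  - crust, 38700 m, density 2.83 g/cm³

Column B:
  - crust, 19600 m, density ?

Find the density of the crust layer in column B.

Take the compensation level at the base of the deeper column (depth z_c below the surface of column A) and equate Σ ρ_i t_i down to z_c; mantle fills any gap and the z_c terms cancel.
Column A: 4860×2.38 + 38700×2.83 + (z_c − 43560)×3.29
Column B: 3540×0 + 19600×ρ + (z_c − 3540 − 19600)×3.29
The z_c×3.29 term appears on both sides and cancels. Collect the known terms of each column as K = Σ(ρt)_known − 3.29 × (depth of known layers): K_A = 121087.8 − 3.29×43560 = −22224.6; K_B = 0 − 3.29×(3540 + 19600) = −76130.6.
Balance: K_A = K_B + 19600×ρ, so ρ = (K_A − K_B)/19600 = 53906/19600 = 2.75 g/cm³.

2.75 g/cm³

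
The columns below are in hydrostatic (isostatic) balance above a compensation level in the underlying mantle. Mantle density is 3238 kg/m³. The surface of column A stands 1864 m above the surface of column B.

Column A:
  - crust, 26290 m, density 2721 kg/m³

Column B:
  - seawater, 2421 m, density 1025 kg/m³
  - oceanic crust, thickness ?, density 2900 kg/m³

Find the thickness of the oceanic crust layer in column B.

Take the compensation level at the base of the deeper column (depth z_c below the surface of column A) and equate Σ ρ_i t_i down to z_c; mantle fills any gap and the z_c terms cancel.
Column A: 26290×2721 + (z_c − 26290)×3238
Column B: 1864×0 + 2421×1025 + x×2900 + (z_c − 1864 − 2421 − x)×3238
The z_c×3238 term appears on both sides and cancels. Collect the known terms of each column as K = Σ(ρt)_known − 3238 × (depth of known layers): K_A = 71535090 − 3238×26290 = −13591930; K_B = 2481525 − 3238×(1864 + 2421) = −11393305.
Balance: K_A = K_B − x×(3238 − 2900), so x = (K_B − K_A)/(3238 − 2900) = 2198620/338 = 6500 m.

6500 m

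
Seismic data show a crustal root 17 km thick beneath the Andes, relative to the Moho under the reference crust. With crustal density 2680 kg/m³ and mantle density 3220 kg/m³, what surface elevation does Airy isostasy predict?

Isostatic balance requires: ρ_c h = (ρ_m − ρ_c) r.
h = r (ρ_m − ρ_c) / ρ_c = 17 km × (3220 − 2680) / 2680 = 3.43 km.

3.43 km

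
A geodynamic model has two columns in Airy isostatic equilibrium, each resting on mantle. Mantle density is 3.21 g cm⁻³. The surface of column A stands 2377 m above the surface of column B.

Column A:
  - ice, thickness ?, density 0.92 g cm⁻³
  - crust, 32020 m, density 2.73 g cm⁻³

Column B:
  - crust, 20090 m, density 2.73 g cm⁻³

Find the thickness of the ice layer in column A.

Take the compensation level at the base of the deeper column (depth z_c below the surface of column A) and equate Σ ρ_i t_i down to z_c; mantle fills any gap and the z_c terms cancel.
Column A: x×0.92 + 32020×2.73 + (z_c − 32020 − x)×3.21
Column B: 2377×0 + 20090×2.73 + (z_c − 2377 − 20090)×3.21
The z_c×3.21 term appears on both sides and cancels. Collect the known terms of each column as K = Σ(ρt)_known − 3.21 × (depth of known layers): K_A = 87414.6 − 3.21×32020 = −15369.6; K_B = 54845.7 − 3.21×(2377 + 20090) = −17273.37.
Balance: K_A − x×(3.21 − 0.92) = K_B, so x = (K_A − K_B)/(3.21 − 0.92) = 1903.77/2.29 = 831 m.

831 m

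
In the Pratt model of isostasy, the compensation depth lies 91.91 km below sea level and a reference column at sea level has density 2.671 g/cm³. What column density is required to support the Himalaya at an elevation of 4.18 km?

Pratt balance: ρ_ref D = ρ (D + h).
ρ = ρ_ref D/(D + h) = 2.671 × 91.91 km/(91.91 km + 4.18 km) = 2.55 g/cm³.

2.55 g/cm³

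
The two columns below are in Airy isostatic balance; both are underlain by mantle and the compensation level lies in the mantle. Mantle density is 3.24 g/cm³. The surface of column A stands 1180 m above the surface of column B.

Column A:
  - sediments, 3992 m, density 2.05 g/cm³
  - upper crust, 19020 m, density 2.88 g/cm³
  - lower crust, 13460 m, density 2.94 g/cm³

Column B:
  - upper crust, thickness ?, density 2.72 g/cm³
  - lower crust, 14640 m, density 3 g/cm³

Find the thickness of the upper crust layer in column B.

Take the compensation level at the base of the deeper column (depth z_c below the surface of column A) and equate Σ ρ_i t_i down to z_c; mantle fills any gap and the z_c terms cancel.
Column A: 3992×2.05 + 19020×2.88 + 13460×2.94 + (z_c − 36472)×3.24
Column B: 1180×0 + x×2.72 + 14640×3 + (z_c − 1180 − 14640 − x)×3.24
The z_c×3.24 term appears on both sides and cancels. Collect the known terms of each column as K = Σ(ρt)_known − 3.24 × (depth of known layers): K_A = 102533.6 − 3.24×36472 = −15635.68; K_B = 43920 − 3.24×(1180 + 14640) = −7336.8.
Balance: K_A = K_B − x×(3.24 − 2.72), so x = (K_B − K_A)/(3.24 − 2.72) = 8298.88/0.52 = 16000 m.

16000 m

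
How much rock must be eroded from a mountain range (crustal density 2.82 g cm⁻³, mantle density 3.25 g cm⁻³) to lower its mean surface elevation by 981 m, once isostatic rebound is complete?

Net drop Δ = e − u = e − e ρ_c/ρ_m = e (ρ_m − ρ_c)/ρ_m.
e = Δ ρ_m/(ρ_m − ρ_c) = 981 m × 3.25/0.43 = 7410 m.

7410 m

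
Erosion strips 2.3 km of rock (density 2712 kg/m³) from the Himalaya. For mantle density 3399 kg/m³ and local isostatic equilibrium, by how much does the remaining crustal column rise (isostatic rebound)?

Unloading: uplift u = e ρ_c/ρ_m = 2.3 km × 2712/3399 = 1.84 km.

1.84 km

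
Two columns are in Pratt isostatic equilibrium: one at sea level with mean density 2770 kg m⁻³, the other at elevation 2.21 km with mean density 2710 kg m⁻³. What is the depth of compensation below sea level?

99.8 km

ρ_ref D = ρ (D + h) → D (ρ_ref − ρ) = ρ h.
D = ρ h/(ρ_ref − ρ) = 2710 × 2.21 km/(2770 − 2710) = 99.8 km.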